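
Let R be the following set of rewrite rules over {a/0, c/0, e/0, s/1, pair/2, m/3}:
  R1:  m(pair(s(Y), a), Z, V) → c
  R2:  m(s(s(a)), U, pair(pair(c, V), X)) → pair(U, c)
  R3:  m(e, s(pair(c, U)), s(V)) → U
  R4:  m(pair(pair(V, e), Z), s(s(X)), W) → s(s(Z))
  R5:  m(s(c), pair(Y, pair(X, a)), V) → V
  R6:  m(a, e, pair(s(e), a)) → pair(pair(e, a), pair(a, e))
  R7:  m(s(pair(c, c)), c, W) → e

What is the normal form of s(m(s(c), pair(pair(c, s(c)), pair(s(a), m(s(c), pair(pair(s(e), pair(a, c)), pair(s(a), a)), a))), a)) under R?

1. s(m(s(c), pair(pair(c, s(c)), pair(s(a), m(s(c), pair(pair(s(e), pair(a, c)), pair(s(a), a)), a))), a))  →  s(m(s(c), pair(pair(c, s(c)), pair(s(a), a)), a))   [R5 at 1.2.2.2]
2. s(m(s(c), pair(pair(c, s(c)), pair(s(a), a)), a))  →  s(a)   [R5 at 1]

s(a)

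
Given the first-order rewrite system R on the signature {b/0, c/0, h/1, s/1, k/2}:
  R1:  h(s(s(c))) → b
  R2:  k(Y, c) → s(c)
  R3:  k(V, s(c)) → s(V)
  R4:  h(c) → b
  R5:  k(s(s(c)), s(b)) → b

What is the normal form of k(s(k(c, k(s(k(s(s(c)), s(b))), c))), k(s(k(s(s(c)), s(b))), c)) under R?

1. k(s(k(c, k(s(k(s(s(c)), s(b))), c))), k(s(k(s(s(c)), s(b))), c))  →  k(s(k(c, s(c))), k(s(k(s(s(c)), s(b))), c))   [R2 at 1.1.2]
2. k(s(k(c, s(c))), k(s(k(s(s(c)), s(b))), c))  →  k(s(s(c)), k(s(k(s(s(c)), s(b))), c))   [R3 at 1.1]
3. k(s(s(c)), k(s(k(s(s(c)), s(b))), c))  →  k(s(s(c)), s(c))   [R2 at 2]
4. k(s(s(c)), s(c))  →  s(s(s(c)))   [R3 at ε]

s(s(s(c)))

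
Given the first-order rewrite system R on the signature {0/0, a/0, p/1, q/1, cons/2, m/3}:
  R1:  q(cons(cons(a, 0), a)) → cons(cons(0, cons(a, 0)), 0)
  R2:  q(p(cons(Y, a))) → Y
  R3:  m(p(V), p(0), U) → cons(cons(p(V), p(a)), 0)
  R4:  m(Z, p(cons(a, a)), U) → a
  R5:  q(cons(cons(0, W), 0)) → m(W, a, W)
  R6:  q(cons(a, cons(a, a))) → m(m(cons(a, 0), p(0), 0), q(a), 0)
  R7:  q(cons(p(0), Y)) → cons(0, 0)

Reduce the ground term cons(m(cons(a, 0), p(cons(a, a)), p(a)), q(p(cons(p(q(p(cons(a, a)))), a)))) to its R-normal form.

cons(a, p(a))

1. cons(m(cons(a, 0), p(cons(a, a)), p(a)), q(p(cons(p(q(p(cons(a, a)))), a))))  →  cons(a, q(p(cons(p(q(p(cons(a, a)))), a))))   [R4 at 1]
2. cons(a, q(p(cons(p(q(p(cons(a, a)))), a))))  →  cons(a, p(q(p(cons(a, a)))))   [R2 at 2]
3. cons(a, p(q(p(cons(a, a)))))  →  cons(a, p(a))   [R2 at 2.1]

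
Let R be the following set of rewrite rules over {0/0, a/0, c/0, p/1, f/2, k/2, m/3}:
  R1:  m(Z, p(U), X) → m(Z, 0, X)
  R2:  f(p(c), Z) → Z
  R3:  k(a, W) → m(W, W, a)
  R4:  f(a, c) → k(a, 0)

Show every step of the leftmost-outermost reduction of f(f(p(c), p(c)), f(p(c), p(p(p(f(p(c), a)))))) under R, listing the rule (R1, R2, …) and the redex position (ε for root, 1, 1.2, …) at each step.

1. f(f(p(c), p(c)), f(p(c), p(p(p(f(p(c), a))))))  →  f(p(c), f(p(c), p(p(p(f(p(c), a))))))   [R2 at 1]
2. f(p(c), f(p(c), p(p(p(f(p(c), a))))))  →  f(p(c), p(p(p(f(p(c), a)))))   [R2 at ε]
3. f(p(c), p(p(p(f(p(c), a)))))  →  p(p(p(f(p(c), a))))   [R2 at ε]
4. p(p(p(f(p(c), a))))  →  p(p(p(a)))   [R2 at 1.1.1]

p(p(p(a)))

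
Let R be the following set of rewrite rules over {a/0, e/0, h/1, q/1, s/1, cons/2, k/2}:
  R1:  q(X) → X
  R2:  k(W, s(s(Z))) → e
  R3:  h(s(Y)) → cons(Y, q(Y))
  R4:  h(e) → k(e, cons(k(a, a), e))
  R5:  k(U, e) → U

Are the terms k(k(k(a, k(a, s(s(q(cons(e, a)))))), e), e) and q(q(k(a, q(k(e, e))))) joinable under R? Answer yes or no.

yes — NF(t₁) = a, NF(t₂) = a

Reduce t₁ = k(k(k(a, k(a, s(s(q(cons(e, a)))))), e), e):
1. k(k(k(a, k(a, s(s(q(cons(e, a)))))), e), e)  →  k(k(a, k(a, s(s(q(cons(e, a)))))), e)   [R5 at ε]
2. k(k(a, k(a, s(s(q(cons(e, a)))))), e)  →  k(a, k(a, s(s(q(cons(e, a))))))   [R5 at ε]
3. k(a, k(a, s(s(q(cons(e, a))))))  →  k(a, e)   [R2 at 2]
4. k(a, e)  →  a   [R5 at ε]

Reduce t₂ = q(q(k(a, q(k(e, e))))):
1. q(q(k(a, q(k(e, e)))))  →  q(k(a, q(k(e, e))))   [R1 at ε]
2. q(k(a, q(k(e, e))))  →  k(a, q(k(e, e)))   [R1 at ε]
3. k(a, q(k(e, e)))  →  k(a, k(e, e))   [R1 at 2]
4. k(a, k(e, e))  →  k(a, e)   [R5 at 2]
5. k(a, e)  →  a   [R5 at ε]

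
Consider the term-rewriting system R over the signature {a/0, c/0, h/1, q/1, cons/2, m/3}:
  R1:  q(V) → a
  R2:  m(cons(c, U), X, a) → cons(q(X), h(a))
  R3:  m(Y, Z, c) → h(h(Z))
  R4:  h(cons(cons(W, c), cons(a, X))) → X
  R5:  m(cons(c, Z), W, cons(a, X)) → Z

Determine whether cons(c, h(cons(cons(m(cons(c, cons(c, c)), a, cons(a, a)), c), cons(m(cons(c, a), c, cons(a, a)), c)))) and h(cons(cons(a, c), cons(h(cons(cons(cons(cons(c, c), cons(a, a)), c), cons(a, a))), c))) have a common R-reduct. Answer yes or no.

Reduce t₁ = cons(c, h(cons(cons(m(cons(c, cons(c, c)), a, cons(a, a)), c), cons(m(cons(c, a), c, cons(a, a)), c)))):
1. cons(c, h(cons(cons(m(cons(c, cons(c, c)), a, cons(a, a)), c), cons(m(cons(c, a), c, cons(a, a)), c))))  →  cons(c, h(cons(cons(cons(c, c), c), cons(m(cons(c, a), c, cons(a, a)), c))))   [R5 at 2.1.1.1]
2. cons(c, h(cons(cons(cons(c, c), c), cons(m(cons(c, a), c, cons(a, a)), c))))  →  cons(c, h(cons(cons(cons(c, c), c), cons(a, c))))   [R5 at 2.1.2.1]
3. cons(c, h(cons(cons(cons(c, c), c), cons(a, c))))  →  cons(c, c)   [R4 at 2]

Reduce t₂ = h(cons(cons(a, c), cons(h(cons(cons(cons(cons(c, c), cons(a, a)), c), cons(a, a))), c))):
1. h(cons(cons(a, c), cons(h(cons(cons(cons(cons(c, c), cons(a, a)), c), cons(a, a))), c)))  →  h(cons(cons(a, c), cons(a, c)))   [R4 at 1.2.1]
2. h(cons(cons(a, c), cons(a, c)))  →  c   [R4 at ε]

no — NF(t₁) = cons(c, c), NF(t₂) = c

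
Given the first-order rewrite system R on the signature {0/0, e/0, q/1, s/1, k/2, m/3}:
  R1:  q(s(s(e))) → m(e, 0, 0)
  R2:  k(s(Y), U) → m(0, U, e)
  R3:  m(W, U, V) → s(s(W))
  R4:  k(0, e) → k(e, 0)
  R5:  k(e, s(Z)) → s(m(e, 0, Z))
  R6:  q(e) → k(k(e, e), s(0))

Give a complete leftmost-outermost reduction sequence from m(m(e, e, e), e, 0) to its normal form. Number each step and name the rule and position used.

1. m(m(e, e, e), e, 0)  →  s(s(m(e, e, e)))   [R3 at ε]
2. s(s(m(e, e, e)))  →  s(s(s(s(e))))   [R3 at 1.1]

s(s(s(s(e))))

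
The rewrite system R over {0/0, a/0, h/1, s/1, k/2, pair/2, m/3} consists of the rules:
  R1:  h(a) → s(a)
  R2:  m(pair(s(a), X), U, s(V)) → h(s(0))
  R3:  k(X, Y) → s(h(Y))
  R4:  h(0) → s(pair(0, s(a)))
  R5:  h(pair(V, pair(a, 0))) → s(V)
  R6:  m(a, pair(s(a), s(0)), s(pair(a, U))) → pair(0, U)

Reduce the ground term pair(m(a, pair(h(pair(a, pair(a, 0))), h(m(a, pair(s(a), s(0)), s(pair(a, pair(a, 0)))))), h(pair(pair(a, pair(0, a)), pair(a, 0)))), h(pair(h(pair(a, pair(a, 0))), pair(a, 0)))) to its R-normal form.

pair(pair(0, pair(0, a)), s(s(a)))

1. pair(m(a, pair(h(pair(a, pair(a, 0))), h(m(a, pair(s(a), s(0)), s(pair(a, pair(a, 0)))))), h(pair(pair(a, pair(0, a)), pair(a, 0)))), h(pair(h(pair(a, pair(a, 0))), pair(a, 0))))  →  pair(m(a, pair(s(a), h(m(a, pair(s(a), s(0)), s(pair(a, pair(a, 0)))))), h(pair(pair(a, pair(0, a)), pair(a, 0)))), h(pair(h(pair(a, pair(a, 0))), pair(a, 0))))   [R5 at 1.2.1]
2. pair(m(a, pair(s(a), h(m(a, pair(s(a), s(0)), s(pair(a, pair(a, 0)))))), h(pair(pair(a, pair(0, a)), pair(a, 0)))), h(pair(h(pair(a, pair(a, 0))), pair(a, 0))))  →  pair(m(a, pair(s(a), h(pair(0, pair(a, 0)))), h(pair(pair(a, pair(0, a)), pair(a, 0)))), h(pair(h(pair(a, pair(a, 0))), pair(a, 0))))   [R6 at 1.2.2.1]
3. pair(m(a, pair(s(a), h(pair(0, pair(a, 0)))), h(pair(pair(a, pair(0, a)), pair(a, 0)))), h(pair(h(pair(a, pair(a, 0))), pair(a, 0))))  →  pair(m(a, pair(s(a), s(0)), h(pair(pair(a, pair(0, a)), pair(a, 0)))), h(pair(h(pair(a, pair(a, 0))), pair(a, 0))))   [R5 at 1.2.2]
4. pair(m(a, pair(s(a), s(0)), h(pair(pair(a, pair(0, a)), pair(a, 0)))), h(pair(h(pair(a, pair(a, 0))), pair(a, 0))))  →  pair(m(a, pair(s(a), s(0)), s(pair(a, pair(0, a)))), h(pair(h(pair(a, pair(a, 0))), pair(a, 0))))   [R5 at 1.3]
5. pair(m(a, pair(s(a), s(0)), s(pair(a, pair(0, a)))), h(pair(h(pair(a, pair(a, 0))), pair(a, 0))))  →  pair(pair(0, pair(0, a)), h(pair(h(pair(a, pair(a, 0))), pair(a, 0))))   [R6 at 1]
6. pair(pair(0, pair(0, a)), h(pair(h(pair(a, pair(a, 0))), pair(a, 0))))  →  pair(pair(0, pair(0, a)), s(h(pair(a, pair(a, 0)))))   [R5 at 2]
7. pair(pair(0, pair(0, a)), s(h(pair(a, pair(a, 0)))))  →  pair(pair(0, pair(0, a)), s(s(a)))   [R5 at 2.1]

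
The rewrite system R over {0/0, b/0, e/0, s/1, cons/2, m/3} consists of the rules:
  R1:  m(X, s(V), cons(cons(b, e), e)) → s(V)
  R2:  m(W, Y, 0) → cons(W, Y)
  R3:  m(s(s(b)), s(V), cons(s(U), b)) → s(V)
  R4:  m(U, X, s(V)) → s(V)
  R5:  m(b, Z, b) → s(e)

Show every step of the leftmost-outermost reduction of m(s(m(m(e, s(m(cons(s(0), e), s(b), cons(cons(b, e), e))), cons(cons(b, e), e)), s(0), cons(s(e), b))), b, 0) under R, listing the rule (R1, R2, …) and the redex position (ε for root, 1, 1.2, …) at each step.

1. m(s(m(m(e, s(m(cons(s(0), e), s(b), cons(cons(b, e), e))), cons(cons(b, e), e)), s(0), cons(s(e), b))), b, 0)  →  cons(s(m(m(e, s(m(cons(s(0), e), s(b), cons(cons(b, e), e))), cons(cons(b, e), e)), s(0), cons(s(e), b))), b)   [R2 at ε]
2. cons(s(m(m(e, s(m(cons(s(0), e), s(b), cons(cons(b, e), e))), cons(cons(b, e), e)), s(0), cons(s(e), b))), b)  →  cons(s(m(s(m(cons(s(0), e), s(b), cons(cons(b, e), e))), s(0), cons(s(e), b))), b)   [R1 at 1.1.1]
3. cons(s(m(s(m(cons(s(0), e), s(b), cons(cons(b, e), e))), s(0), cons(s(e), b))), b)  →  cons(s(m(s(s(b)), s(0), cons(s(e), b))), b)   [R1 at 1.1.1.1]
4. cons(s(m(s(s(b)), s(0), cons(s(e), b))), b)  →  cons(s(s(0)), b)   [R3 at 1.1]

cons(s(s(0)), b)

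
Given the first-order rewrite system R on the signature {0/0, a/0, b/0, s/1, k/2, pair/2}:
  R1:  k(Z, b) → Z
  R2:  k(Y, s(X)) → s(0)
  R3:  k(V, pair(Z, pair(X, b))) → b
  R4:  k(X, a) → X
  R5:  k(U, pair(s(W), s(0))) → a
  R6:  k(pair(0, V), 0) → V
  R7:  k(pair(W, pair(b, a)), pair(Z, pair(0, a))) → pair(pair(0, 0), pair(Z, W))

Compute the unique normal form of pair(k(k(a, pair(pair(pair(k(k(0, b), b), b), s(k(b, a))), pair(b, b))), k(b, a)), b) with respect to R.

1. pair(k(k(a, pair(pair(pair(k(k(0, b), b), b), s(k(b, a))), pair(b, b))), k(b, a)), b)  →  pair(k(b, k(b, a)), b)   [R3 at 1.1]
2. pair(k(b, k(b, a)), b)  →  pair(k(b, b), b)   [R4 at 1.2]
3. pair(k(b, b), b)  →  pair(b, b)   [R1 at 1]

pair(b, b)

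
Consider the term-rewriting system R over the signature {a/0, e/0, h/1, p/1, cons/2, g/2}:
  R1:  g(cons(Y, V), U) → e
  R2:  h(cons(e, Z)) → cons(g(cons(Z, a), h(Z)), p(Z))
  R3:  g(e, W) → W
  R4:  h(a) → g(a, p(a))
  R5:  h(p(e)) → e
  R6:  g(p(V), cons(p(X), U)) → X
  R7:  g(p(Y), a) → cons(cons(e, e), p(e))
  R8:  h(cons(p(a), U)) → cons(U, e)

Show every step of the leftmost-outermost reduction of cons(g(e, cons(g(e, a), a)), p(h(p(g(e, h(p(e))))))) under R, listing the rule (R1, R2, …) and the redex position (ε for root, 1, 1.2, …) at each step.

cons(cons(a, a), p(e))

1. cons(g(e, cons(g(e, a), a)), p(h(p(g(e, h(p(e)))))))  →  cons(cons(g(e, a), a), p(h(p(g(e, h(p(e)))))))   [R3 at 1]
2. cons(cons(g(e, a), a), p(h(p(g(e, h(p(e)))))))  →  cons(cons(a, a), p(h(p(g(e, h(p(e)))))))   [R3 at 1.1]
3. cons(cons(a, a), p(h(p(g(e, h(p(e)))))))  →  cons(cons(a, a), p(h(p(h(p(e))))))   [R3 at 2.1.1.1]
4. cons(cons(a, a), p(h(p(h(p(e))))))  →  cons(cons(a, a), p(h(p(e))))   [R5 at 2.1.1.1]
5. cons(cons(a, a), p(h(p(e))))  →  cons(cons(a, a), p(e))   [R5 at 2.1]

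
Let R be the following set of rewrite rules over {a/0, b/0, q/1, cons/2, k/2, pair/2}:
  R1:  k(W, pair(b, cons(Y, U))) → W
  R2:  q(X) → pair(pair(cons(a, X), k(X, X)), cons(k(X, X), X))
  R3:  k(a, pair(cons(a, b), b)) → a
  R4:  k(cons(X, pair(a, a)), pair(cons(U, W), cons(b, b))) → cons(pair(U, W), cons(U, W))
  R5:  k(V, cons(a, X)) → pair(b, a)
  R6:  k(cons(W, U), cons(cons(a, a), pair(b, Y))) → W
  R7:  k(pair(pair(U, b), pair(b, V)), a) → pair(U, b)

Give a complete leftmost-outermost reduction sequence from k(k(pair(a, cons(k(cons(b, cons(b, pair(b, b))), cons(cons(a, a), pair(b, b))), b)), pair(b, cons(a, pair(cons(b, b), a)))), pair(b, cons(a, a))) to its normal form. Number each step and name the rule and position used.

1. k(k(pair(a, cons(k(cons(b, cons(b, pair(b, b))), cons(cons(a, a), pair(b, b))), b)), pair(b, cons(a, pair(cons(b, b), a)))), pair(b, cons(a, a)))  →  k(pair(a, cons(k(cons(b, cons(b, pair(b, b))), cons(cons(a, a), pair(b, b))), b)), pair(b, cons(a, pair(cons(b, b), a))))   [R1 at ε]
2. k(pair(a, cons(k(cons(b, cons(b, pair(b, b))), cons(cons(a, a), pair(b, b))), b)), pair(b, cons(a, pair(cons(b, b), a))))  →  pair(a, cons(k(cons(b, cons(b, pair(b, b))), cons(cons(a, a), pair(b, b))), b))   [R1 at ε]
3. pair(a, cons(k(cons(b, cons(b, pair(b, b))), cons(cons(a, a), pair(b, b))), b))  →  pair(a, cons(b, b))   [R6 at 2.1]

pair(a, cons(b, b))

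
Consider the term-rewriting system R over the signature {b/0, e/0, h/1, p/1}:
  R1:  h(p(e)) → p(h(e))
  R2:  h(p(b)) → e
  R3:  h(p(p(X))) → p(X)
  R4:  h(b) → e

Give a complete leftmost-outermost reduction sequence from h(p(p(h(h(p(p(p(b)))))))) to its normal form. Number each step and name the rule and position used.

1. h(p(p(h(h(p(p(p(b))))))))  →  p(h(h(p(p(p(b))))))   [R3 at ε]
2. p(h(h(p(p(p(b))))))  →  p(h(p(p(b))))   [R3 at 1.1]
3. p(h(p(p(b))))  →  p(p(b))   [R3 at 1]

p(p(b))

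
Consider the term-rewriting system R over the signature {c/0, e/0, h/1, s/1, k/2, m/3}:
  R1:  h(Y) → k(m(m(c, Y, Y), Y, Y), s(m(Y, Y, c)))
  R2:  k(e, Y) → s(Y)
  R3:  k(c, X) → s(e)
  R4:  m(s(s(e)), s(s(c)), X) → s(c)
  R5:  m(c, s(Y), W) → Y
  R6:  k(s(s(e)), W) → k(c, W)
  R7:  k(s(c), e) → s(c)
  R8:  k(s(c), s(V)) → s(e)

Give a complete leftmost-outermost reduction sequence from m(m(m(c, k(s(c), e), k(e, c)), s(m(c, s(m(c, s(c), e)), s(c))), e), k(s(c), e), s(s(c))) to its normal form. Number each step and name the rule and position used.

1. m(m(m(c, k(s(c), e), k(e, c)), s(m(c, s(m(c, s(c), e)), s(c))), e), k(s(c), e), s(s(c)))  →  m(m(m(c, s(c), k(e, c)), s(m(c, s(m(c, s(c), e)), s(c))), e), k(s(c), e), s(s(c)))   [R7 at 1.1.2]
2. m(m(m(c, s(c), k(e, c)), s(m(c, s(m(c, s(c), e)), s(c))), e), k(s(c), e), s(s(c)))  →  m(m(c, s(m(c, s(m(c, s(c), e)), s(c))), e), k(s(c), e), s(s(c)))   [R5 at 1.1]
3. m(m(c, s(m(c, s(m(c, s(c), e)), s(c))), e), k(s(c), e), s(s(c)))  →  m(m(c, s(m(c, s(c), e)), s(c)), k(s(c), e), s(s(c)))   [R5 at 1]
4. m(m(c, s(m(c, s(c), e)), s(c)), k(s(c), e), s(s(c)))  →  m(m(c, s(c), e), k(s(c), e), s(s(c)))   [R5 at 1]
5. m(m(c, s(c), e), k(s(c), e), s(s(c)))  →  m(c, k(s(c), e), s(s(c)))   [R5 at 1]
6. m(c, k(s(c), e), s(s(c)))  →  m(c, s(c), s(s(c)))   [R7 at 2]
7. m(c, s(c), s(s(c)))  →  c   [R5 at ε]

c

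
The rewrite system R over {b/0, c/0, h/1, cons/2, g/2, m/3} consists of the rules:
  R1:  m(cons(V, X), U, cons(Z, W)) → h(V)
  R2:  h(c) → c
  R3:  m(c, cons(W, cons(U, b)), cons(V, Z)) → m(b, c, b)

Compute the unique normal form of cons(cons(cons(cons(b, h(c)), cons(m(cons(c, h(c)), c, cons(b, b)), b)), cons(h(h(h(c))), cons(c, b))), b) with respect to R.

cons(cons(cons(cons(b, c), cons(c, b)), cons(c, cons(c, b))), b)

1. cons(cons(cons(cons(b, h(c)), cons(m(cons(c, h(c)), c, cons(b, b)), b)), cons(h(h(h(c))), cons(c, b))), b)  →  cons(cons(cons(cons(b, c), cons(m(cons(c, h(c)), c, cons(b, b)), b)), cons(h(h(h(c))), cons(c, b))), b)   [R2 at 1.1.1.2]
2. cons(cons(cons(cons(b, c), cons(m(cons(c, h(c)), c, cons(b, b)), b)), cons(h(h(h(c))), cons(c, b))), b)  →  cons(cons(cons(cons(b, c), cons(h(c), b)), cons(h(h(h(c))), cons(c, b))), b)   [R1 at 1.1.2.1]
3. cons(cons(cons(cons(b, c), cons(h(c), b)), cons(h(h(h(c))), cons(c, b))), b)  →  cons(cons(cons(cons(b, c), cons(c, b)), cons(h(h(h(c))), cons(c, b))), b)   [R2 at 1.1.2.1]
4. cons(cons(cons(cons(b, c), cons(c, b)), cons(h(h(h(c))), cons(c, b))), b)  →  cons(cons(cons(cons(b, c), cons(c, b)), cons(h(h(c)), cons(c, b))), b)   [R2 at 1.2.1.1.1]
5. cons(cons(cons(cons(b, c), cons(c, b)), cons(h(h(c)), cons(c, b))), b)  →  cons(cons(cons(cons(b, c), cons(c, b)), cons(h(c), cons(c, b))), b)   [R2 at 1.2.1.1]
6. cons(cons(cons(cons(b, c), cons(c, b)), cons(h(c), cons(c, b))), b)  →  cons(cons(cons(cons(b, c), cons(c, b)), cons(c, cons(c, b))), b)   [R2 at 1.2.1]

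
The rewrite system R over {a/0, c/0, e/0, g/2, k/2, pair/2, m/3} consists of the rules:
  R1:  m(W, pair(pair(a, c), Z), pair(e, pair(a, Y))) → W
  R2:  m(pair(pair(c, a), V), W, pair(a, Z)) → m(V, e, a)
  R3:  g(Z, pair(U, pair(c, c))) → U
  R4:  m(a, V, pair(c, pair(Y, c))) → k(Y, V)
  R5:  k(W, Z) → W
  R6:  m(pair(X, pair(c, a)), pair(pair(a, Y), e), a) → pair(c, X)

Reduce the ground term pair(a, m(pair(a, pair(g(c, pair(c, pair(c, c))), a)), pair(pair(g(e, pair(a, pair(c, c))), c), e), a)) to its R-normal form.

1. pair(a, m(pair(a, pair(g(c, pair(c, pair(c, c))), a)), pair(pair(g(e, pair(a, pair(c, c))), c), e), a))  →  pair(a, m(pair(a, pair(c, a)), pair(pair(g(e, pair(a, pair(c, c))), c), e), a))   [R3 at 2.1.2.1]
2. pair(a, m(pair(a, pair(c, a)), pair(pair(g(e, pair(a, pair(c, c))), c), e), a))  →  pair(a, m(pair(a, pair(c, a)), pair(pair(a, c), e), a))   [R3 at 2.2.1.1]
3. pair(a, m(pair(a, pair(c, a)), pair(pair(a, c), e), a))  →  pair(a, pair(c, a))   [R6 at 2]

pair(a, pair(c, a))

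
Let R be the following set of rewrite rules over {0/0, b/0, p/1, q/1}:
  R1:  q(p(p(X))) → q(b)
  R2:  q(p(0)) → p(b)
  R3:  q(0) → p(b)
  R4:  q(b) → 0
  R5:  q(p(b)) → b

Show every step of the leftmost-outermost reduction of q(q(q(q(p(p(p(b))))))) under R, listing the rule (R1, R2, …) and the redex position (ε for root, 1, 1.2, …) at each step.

0

1. q(q(q(q(p(p(p(b)))))))  →  q(q(q(q(b))))   [R1 at 1.1.1]
2. q(q(q(q(b))))  →  q(q(q(0)))   [R4 at 1.1.1]
3. q(q(q(0)))  →  q(q(p(b)))   [R3 at 1.1]
4. q(q(p(b)))  →  q(b)   [R5 at 1]
5. q(b)  →  0   [R4 at ε]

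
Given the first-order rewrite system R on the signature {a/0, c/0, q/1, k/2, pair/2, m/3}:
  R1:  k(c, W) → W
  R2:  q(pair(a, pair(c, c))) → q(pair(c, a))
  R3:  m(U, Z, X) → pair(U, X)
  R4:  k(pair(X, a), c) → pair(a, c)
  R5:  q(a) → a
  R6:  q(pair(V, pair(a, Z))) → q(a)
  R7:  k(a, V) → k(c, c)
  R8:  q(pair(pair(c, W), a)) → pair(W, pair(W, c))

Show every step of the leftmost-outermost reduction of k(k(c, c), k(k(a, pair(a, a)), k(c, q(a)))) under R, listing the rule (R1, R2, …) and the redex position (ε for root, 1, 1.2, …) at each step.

1. k(k(c, c), k(k(a, pair(a, a)), k(c, q(a))))  →  k(c, k(k(a, pair(a, a)), k(c, q(a))))   [R1 at 1]
2. k(c, k(k(a, pair(a, a)), k(c, q(a))))  →  k(k(a, pair(a, a)), k(c, q(a)))   [R1 at ε]
3. k(k(a, pair(a, a)), k(c, q(a)))  →  k(k(c, c), k(c, q(a)))   [R7 at 1]
4. k(k(c, c), k(c, q(a)))  →  k(c, k(c, q(a)))   [R1 at 1]
5. k(c, k(c, q(a)))  →  k(c, q(a))   [R1 at ε]
6. k(c, q(a))  →  q(a)   [R1 at ε]
7. q(a)  →  a   [R5 at ε]

a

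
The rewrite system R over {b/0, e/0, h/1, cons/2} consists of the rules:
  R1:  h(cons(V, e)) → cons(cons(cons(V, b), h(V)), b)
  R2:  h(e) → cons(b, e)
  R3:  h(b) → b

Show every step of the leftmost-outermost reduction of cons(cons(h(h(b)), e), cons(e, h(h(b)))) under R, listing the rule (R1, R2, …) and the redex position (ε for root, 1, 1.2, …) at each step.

cons(cons(b, e), cons(e, b))

1. cons(cons(h(h(b)), e), cons(e, h(h(b))))  →  cons(cons(h(b), e), cons(e, h(h(b))))   [R3 at 1.1.1]
2. cons(cons(h(b), e), cons(e, h(h(b))))  →  cons(cons(b, e), cons(e, h(h(b))))   [R3 at 1.1]
3. cons(cons(b, e), cons(e, h(h(b))))  →  cons(cons(b, e), cons(e, h(b)))   [R3 at 2.2.1]
4. cons(cons(b, e), cons(e, h(b)))  →  cons(cons(b, e), cons(e, b))   [R3 at 2.2]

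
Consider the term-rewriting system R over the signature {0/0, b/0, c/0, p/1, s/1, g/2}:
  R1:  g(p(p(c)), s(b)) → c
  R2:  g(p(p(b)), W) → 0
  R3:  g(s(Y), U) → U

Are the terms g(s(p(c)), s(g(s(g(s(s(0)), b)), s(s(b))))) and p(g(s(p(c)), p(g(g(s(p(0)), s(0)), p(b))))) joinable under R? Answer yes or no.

Reduce t₁ = g(s(p(c)), s(g(s(g(s(s(0)), b)), s(s(b))))):
1. g(s(p(c)), s(g(s(g(s(s(0)), b)), s(s(b)))))  →  s(g(s(g(s(s(0)), b)), s(s(b))))   [R3 at ε]
2. s(g(s(g(s(s(0)), b)), s(s(b))))  →  s(s(s(b)))   [R3 at 1]

Reduce t₂ = p(g(s(p(c)), p(g(g(s(p(0)), s(0)), p(b))))):
1. p(g(s(p(c)), p(g(g(s(p(0)), s(0)), p(b)))))  →  p(p(g(g(s(p(0)), s(0)), p(b))))   [R3 at 1]
2. p(p(g(g(s(p(0)), s(0)), p(b))))  →  p(p(g(s(0), p(b))))   [R3 at 1.1.1]
3. p(p(g(s(0), p(b))))  →  p(p(p(b)))   [R3 at 1.1]

no — NF(t₁) = s(s(s(b))), NF(t₂) = p(p(p(b)))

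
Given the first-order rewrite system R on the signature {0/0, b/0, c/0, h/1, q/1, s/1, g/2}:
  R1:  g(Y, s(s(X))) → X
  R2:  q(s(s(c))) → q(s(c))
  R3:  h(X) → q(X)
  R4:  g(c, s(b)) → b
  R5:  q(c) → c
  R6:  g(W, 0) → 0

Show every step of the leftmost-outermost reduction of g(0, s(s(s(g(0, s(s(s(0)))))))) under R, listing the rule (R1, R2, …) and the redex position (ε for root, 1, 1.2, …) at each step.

1. g(0, s(s(s(g(0, s(s(s(0))))))))  →  s(g(0, s(s(s(0)))))   [R1 at ε]
2. s(g(0, s(s(s(0)))))  →  s(s(0))   [R1 at 1]

s(s(0))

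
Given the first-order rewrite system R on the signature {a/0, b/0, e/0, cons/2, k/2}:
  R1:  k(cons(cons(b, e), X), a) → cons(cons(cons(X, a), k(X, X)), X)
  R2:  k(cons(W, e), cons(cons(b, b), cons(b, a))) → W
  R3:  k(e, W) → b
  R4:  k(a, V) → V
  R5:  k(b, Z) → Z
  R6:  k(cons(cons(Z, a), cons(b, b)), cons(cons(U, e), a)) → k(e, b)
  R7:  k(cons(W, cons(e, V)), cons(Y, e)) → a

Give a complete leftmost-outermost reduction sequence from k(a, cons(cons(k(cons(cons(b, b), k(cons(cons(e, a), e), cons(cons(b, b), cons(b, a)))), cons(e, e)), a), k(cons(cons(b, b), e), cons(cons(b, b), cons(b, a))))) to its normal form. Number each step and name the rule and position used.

cons(cons(a, a), cons(b, b))

1. k(a, cons(cons(k(cons(cons(b, b), k(cons(cons(e, a), e), cons(cons(b, b), cons(b, a)))), cons(e, e)), a), k(cons(cons(b, b), e), cons(cons(b, b), cons(b, a)))))  →  cons(cons(k(cons(cons(b, b), k(cons(cons(e, a), e), cons(cons(b, b), cons(b, a)))), cons(e, e)), a), k(cons(cons(b, b), e), cons(cons(b, b), cons(b, a))))   [R4 at ε]
2. cons(cons(k(cons(cons(b, b), k(cons(cons(e, a), e), cons(cons(b, b), cons(b, a)))), cons(e, e)), a), k(cons(cons(b, b), e), cons(cons(b, b), cons(b, a))))  →  cons(cons(k(cons(cons(b, b), cons(e, a)), cons(e, e)), a), k(cons(cons(b, b), e), cons(cons(b, b), cons(b, a))))   [R2 at 1.1.1.2]
3. cons(cons(k(cons(cons(b, b), cons(e, a)), cons(e, e)), a), k(cons(cons(b, b), e), cons(cons(b, b), cons(b, a))))  →  cons(cons(a, a), k(cons(cons(b, b), e), cons(cons(b, b), cons(b, a))))   [R7 at 1.1]
4. cons(cons(a, a), k(cons(cons(b, b), e), cons(cons(b, b), cons(b, a))))  →  cons(cons(a, a), cons(b, b))   [R2 at 2]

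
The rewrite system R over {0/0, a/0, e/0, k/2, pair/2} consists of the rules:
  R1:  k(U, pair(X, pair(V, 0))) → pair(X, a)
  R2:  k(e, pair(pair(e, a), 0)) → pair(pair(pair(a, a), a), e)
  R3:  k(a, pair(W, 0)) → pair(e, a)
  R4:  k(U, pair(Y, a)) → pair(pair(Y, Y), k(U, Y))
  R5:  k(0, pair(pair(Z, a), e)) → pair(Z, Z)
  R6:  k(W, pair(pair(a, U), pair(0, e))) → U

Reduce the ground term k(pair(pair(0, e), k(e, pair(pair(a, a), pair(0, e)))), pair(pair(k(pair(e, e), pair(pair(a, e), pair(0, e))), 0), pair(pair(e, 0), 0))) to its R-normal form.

1. k(pair(pair(0, e), k(e, pair(pair(a, a), pair(0, e)))), pair(pair(k(pair(e, e), pair(pair(a, e), pair(0, e))), 0), pair(pair(e, 0), 0)))  →  pair(pair(k(pair(e, e), pair(pair(a, e), pair(0, e))), 0), a)   [R1 at ε]
2. pair(pair(k(pair(e, e), pair(pair(a, e), pair(0, e))), 0), a)  →  pair(pair(e, 0), a)   [R6 at 1.1]

pair(pair(e, 0), a)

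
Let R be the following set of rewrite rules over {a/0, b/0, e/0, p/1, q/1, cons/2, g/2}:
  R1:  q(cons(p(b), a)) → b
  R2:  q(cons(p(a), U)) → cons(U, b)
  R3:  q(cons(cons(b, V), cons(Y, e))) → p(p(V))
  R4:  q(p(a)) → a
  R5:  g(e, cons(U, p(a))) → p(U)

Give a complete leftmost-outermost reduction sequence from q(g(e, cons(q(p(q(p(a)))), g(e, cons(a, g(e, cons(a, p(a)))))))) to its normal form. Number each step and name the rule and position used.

1. q(g(e, cons(q(p(q(p(a)))), g(e, cons(a, g(e, cons(a, p(a))))))))  →  q(g(e, cons(q(p(a)), g(e, cons(a, g(e, cons(a, p(a))))))))   [R4 at 1.2.1.1.1]
2. q(g(e, cons(q(p(a)), g(e, cons(a, g(e, cons(a, p(a))))))))  →  q(g(e, cons(a, g(e, cons(a, g(e, cons(a, p(a))))))))   [R4 at 1.2.1]
3. q(g(e, cons(a, g(e, cons(a, g(e, cons(a, p(a))))))))  →  q(g(e, cons(a, g(e, cons(a, p(a))))))   [R5 at 1.2.2.2.2]
4. q(g(e, cons(a, g(e, cons(a, p(a))))))  →  q(g(e, cons(a, p(a))))   [R5 at 1.2.2]
5. q(g(e, cons(a, p(a))))  →  q(p(a))   [R5 at 1]
6. q(p(a))  →  a   [R4 at ε]

a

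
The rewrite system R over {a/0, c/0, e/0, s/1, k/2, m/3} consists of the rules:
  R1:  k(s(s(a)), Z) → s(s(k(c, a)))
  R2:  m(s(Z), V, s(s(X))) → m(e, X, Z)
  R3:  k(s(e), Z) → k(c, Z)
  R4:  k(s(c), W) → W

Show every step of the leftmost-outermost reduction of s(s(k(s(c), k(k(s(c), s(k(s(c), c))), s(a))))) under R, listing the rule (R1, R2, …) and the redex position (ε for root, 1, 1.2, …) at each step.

1. s(s(k(s(c), k(k(s(c), s(k(s(c), c))), s(a)))))  →  s(s(k(k(s(c), s(k(s(c), c))), s(a))))   [R4 at 1.1]
2. s(s(k(k(s(c), s(k(s(c), c))), s(a))))  →  s(s(k(s(k(s(c), c)), s(a))))   [R4 at 1.1.1]
3. s(s(k(s(k(s(c), c)), s(a))))  →  s(s(k(s(c), s(a))))   [R4 at 1.1.1.1]
4. s(s(k(s(c), s(a))))  →  s(s(s(a)))   [R4 at 1.1]

s(s(s(a)))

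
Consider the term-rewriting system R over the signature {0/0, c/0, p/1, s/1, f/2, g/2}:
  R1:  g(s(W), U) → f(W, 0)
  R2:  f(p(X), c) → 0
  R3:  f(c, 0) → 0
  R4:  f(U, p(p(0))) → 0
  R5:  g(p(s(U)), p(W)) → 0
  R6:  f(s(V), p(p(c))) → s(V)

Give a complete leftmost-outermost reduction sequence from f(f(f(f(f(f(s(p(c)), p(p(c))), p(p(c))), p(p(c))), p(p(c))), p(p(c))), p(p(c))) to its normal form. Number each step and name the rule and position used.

s(p(c))

1. f(f(f(f(f(f(s(p(c)), p(p(c))), p(p(c))), p(p(c))), p(p(c))), p(p(c))), p(p(c)))  →  f(f(f(f(f(s(p(c)), p(p(c))), p(p(c))), p(p(c))), p(p(c))), p(p(c)))   [R6 at 1.1.1.1.1]
2. f(f(f(f(f(s(p(c)), p(p(c))), p(p(c))), p(p(c))), p(p(c))), p(p(c)))  →  f(f(f(f(s(p(c)), p(p(c))), p(p(c))), p(p(c))), p(p(c)))   [R6 at 1.1.1.1]
3. f(f(f(f(s(p(c)), p(p(c))), p(p(c))), p(p(c))), p(p(c)))  →  f(f(f(s(p(c)), p(p(c))), p(p(c))), p(p(c)))   [R6 at 1.1.1]
4. f(f(f(s(p(c)), p(p(c))), p(p(c))), p(p(c)))  →  f(f(s(p(c)), p(p(c))), p(p(c)))   [R6 at 1.1]
5. f(f(s(p(c)), p(p(c))), p(p(c)))  →  f(s(p(c)), p(p(c)))   [R6 at 1]
6. f(s(p(c)), p(p(c)))  →  s(p(c))   [R6 at ε]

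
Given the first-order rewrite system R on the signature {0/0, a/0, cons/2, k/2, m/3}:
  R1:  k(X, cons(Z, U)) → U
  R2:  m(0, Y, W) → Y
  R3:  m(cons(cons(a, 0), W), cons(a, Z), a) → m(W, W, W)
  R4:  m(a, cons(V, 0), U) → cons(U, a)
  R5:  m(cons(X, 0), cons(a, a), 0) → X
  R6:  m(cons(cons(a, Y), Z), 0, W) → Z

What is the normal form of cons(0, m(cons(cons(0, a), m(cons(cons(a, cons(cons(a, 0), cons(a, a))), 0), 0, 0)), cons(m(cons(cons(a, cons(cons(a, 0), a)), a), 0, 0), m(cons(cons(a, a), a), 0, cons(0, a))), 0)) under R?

1. cons(0, m(cons(cons(0, a), m(cons(cons(a, cons(cons(a, 0), cons(a, a))), 0), 0, 0)), cons(m(cons(cons(a, cons(cons(a, 0), a)), a), 0, 0), m(cons(cons(a, a), a), 0, cons(0, a))), 0))  →  cons(0, m(cons(cons(0, a), 0), cons(m(cons(cons(a, cons(cons(a, 0), a)), a), 0, 0), m(cons(cons(a, a), a), 0, cons(0, a))), 0))   [R6 at 2.1.2]
2. cons(0, m(cons(cons(0, a), 0), cons(m(cons(cons(a, cons(cons(a, 0), a)), a), 0, 0), m(cons(cons(a, a), a), 0, cons(0, a))), 0))  →  cons(0, m(cons(cons(0, a), 0), cons(a, m(cons(cons(a, a), a), 0, cons(0, a))), 0))   [R6 at 2.2.1]
3. cons(0, m(cons(cons(0, a), 0), cons(a, m(cons(cons(a, a), a), 0, cons(0, a))), 0))  →  cons(0, m(cons(cons(0, a), 0), cons(a, a), 0))   [R6 at 2.2.2]
4. cons(0, m(cons(cons(0, a), 0), cons(a, a), 0))  →  cons(0, cons(0, a))   [R5 at 2]

cons(0, cons(0, a))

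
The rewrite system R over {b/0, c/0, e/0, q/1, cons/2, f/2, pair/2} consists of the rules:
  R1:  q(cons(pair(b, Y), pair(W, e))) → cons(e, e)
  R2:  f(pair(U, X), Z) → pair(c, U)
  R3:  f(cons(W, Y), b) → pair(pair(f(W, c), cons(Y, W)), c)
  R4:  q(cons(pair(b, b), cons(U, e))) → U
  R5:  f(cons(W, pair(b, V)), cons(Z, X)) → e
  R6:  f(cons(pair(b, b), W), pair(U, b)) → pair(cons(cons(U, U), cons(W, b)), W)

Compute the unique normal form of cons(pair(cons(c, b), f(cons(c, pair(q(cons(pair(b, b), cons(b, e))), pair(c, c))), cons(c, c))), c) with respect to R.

cons(pair(cons(c, b), e), c)

1. cons(pair(cons(c, b), f(cons(c, pair(q(cons(pair(b, b), cons(b, e))), pair(c, c))), cons(c, c))), c)  →  cons(pair(cons(c, b), f(cons(c, pair(b, pair(c, c))), cons(c, c))), c)   [R4 at 1.2.1.2.1]
2. cons(pair(cons(c, b), f(cons(c, pair(b, pair(c, c))), cons(c, c))), c)  →  cons(pair(cons(c, b), e), c)   [R5 at 1.2]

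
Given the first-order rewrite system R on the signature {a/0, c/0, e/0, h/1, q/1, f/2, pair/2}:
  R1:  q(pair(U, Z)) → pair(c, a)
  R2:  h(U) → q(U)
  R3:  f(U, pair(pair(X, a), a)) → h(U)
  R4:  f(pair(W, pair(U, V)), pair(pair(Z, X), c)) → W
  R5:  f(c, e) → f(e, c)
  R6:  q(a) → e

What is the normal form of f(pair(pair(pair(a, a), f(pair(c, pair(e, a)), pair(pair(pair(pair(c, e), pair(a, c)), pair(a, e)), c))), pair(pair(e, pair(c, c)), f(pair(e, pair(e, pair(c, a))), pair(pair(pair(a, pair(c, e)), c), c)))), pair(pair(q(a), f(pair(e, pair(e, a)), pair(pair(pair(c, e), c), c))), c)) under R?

1. f(pair(pair(pair(a, a), f(pair(c, pair(e, a)), pair(pair(pair(pair(c, e), pair(a, c)), pair(a, e)), c))), pair(pair(e, pair(c, c)), f(pair(e, pair(e, pair(c, a))), pair(pair(pair(a, pair(c, e)), c), c)))), pair(pair(q(a), f(pair(e, pair(e, a)), pair(pair(pair(c, e), c), c))), c))  →  pair(pair(a, a), f(pair(c, pair(e, a)), pair(pair(pair(pair(c, e), pair(a, c)), pair(a, e)), c)))   [R4 at ε]
2. pair(pair(a, a), f(pair(c, pair(e, a)), pair(pair(pair(pair(c, e), pair(a, c)), pair(a, e)), c)))  →  pair(pair(a, a), c)   [R4 at 2]

pair(pair(a, a), c)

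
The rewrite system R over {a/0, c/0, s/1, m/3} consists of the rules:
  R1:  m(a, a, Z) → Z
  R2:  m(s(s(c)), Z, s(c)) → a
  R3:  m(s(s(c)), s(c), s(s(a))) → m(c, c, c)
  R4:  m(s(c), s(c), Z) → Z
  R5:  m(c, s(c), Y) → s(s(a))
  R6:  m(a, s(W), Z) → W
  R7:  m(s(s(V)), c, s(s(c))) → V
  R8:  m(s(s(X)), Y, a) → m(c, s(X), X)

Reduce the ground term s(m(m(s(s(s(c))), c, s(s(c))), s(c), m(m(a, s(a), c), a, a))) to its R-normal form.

1. s(m(m(s(s(s(c))), c, s(s(c))), s(c), m(m(a, s(a), c), a, a)))  →  s(m(s(c), s(c), m(m(a, s(a), c), a, a)))   [R7 at 1.1]
2. s(m(s(c), s(c), m(m(a, s(a), c), a, a)))  →  s(m(m(a, s(a), c), a, a))   [R4 at 1]
3. s(m(m(a, s(a), c), a, a))  →  s(m(a, a, a))   [R6 at 1.1]
4. s(m(a, a, a))  →  s(a)   [R1 at 1]

s(a)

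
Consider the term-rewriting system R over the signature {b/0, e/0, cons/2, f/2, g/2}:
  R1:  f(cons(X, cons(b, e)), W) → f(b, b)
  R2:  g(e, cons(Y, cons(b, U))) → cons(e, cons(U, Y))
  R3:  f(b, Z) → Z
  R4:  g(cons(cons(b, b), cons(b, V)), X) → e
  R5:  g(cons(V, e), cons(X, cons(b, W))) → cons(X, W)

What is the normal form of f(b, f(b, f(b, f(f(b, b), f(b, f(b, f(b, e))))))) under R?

1. f(b, f(b, f(b, f(f(b, b), f(b, f(b, f(b, e)))))))  →  f(b, f(b, f(f(b, b), f(b, f(b, f(b, e))))))   [R3 at ε]
2. f(b, f(b, f(f(b, b), f(b, f(b, f(b, e))))))  →  f(b, f(f(b, b), f(b, f(b, f(b, e)))))   [R3 at ε]
3. f(b, f(f(b, b), f(b, f(b, f(b, e)))))  →  f(f(b, b), f(b, f(b, f(b, e))))   [R3 at ε]
4. f(f(b, b), f(b, f(b, f(b, e))))  →  f(b, f(b, f(b, f(b, e))))   [R3 at 1]
5. f(b, f(b, f(b, f(b, e))))  →  f(b, f(b, f(b, e)))   [R3 at ε]
6. f(b, f(b, f(b, e)))  →  f(b, f(b, e))   [R3 at ε]
7. f(b, f(b, e))  →  f(b, e)   [R3 at ε]
8. f(b, e)  →  e   [R3 at ε]

e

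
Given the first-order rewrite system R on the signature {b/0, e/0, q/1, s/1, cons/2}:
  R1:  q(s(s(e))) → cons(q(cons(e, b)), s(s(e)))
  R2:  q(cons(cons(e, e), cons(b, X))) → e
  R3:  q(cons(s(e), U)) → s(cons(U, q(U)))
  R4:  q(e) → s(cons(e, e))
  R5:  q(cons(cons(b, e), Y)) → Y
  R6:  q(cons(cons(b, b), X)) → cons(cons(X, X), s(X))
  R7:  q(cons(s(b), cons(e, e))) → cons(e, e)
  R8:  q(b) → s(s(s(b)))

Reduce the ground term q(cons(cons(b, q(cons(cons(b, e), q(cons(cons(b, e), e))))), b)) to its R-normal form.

1. q(cons(cons(b, q(cons(cons(b, e), q(cons(cons(b, e), e))))), b))  →  q(cons(cons(b, q(cons(cons(b, e), e))), b))   [R5 at 1.1.2]
2. q(cons(cons(b, q(cons(cons(b, e), e))), b))  →  q(cons(cons(b, e), b))   [R5 at 1.1.2]
3. q(cons(cons(b, e), b))  →  b   [R5 at ε]

b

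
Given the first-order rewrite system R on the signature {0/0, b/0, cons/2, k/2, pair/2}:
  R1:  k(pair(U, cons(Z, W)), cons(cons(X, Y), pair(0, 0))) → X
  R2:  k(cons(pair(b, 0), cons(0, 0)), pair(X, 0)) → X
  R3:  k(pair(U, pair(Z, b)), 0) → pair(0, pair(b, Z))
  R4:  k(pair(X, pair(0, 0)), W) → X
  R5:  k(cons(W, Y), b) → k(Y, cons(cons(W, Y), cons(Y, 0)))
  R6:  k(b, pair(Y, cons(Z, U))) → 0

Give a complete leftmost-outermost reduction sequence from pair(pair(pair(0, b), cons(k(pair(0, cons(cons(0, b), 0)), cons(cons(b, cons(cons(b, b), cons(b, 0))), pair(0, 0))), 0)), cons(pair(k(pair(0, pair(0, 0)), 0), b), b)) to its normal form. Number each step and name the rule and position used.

1. pair(pair(pair(0, b), cons(k(pair(0, cons(cons(0, b), 0)), cons(cons(b, cons(cons(b, b), cons(b, 0))), pair(0, 0))), 0)), cons(pair(k(pair(0, pair(0, 0)), 0), b), b))  →  pair(pair(pair(0, b), cons(b, 0)), cons(pair(k(pair(0, pair(0, 0)), 0), b), b))   [R1 at 1.2.1]
2. pair(pair(pair(0, b), cons(b, 0)), cons(pair(k(pair(0, pair(0, 0)), 0), b), b))  →  pair(pair(pair(0, b), cons(b, 0)), cons(pair(0, b), b))   [R4 at 2.1.1]

pair(pair(pair(0, b), cons(b, 0)), cons(pair(0, b), b))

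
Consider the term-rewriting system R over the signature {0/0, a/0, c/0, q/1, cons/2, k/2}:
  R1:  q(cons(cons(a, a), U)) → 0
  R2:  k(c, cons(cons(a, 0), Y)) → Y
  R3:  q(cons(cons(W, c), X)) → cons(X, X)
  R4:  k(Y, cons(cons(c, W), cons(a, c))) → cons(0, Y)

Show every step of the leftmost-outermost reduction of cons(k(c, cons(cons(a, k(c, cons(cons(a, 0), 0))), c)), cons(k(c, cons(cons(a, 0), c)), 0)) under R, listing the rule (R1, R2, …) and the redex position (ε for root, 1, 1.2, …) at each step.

1. cons(k(c, cons(cons(a, k(c, cons(cons(a, 0), 0))), c)), cons(k(c, cons(cons(a, 0), c)), 0))  →  cons(k(c, cons(cons(a, 0), c)), cons(k(c, cons(cons(a, 0), c)), 0))   [R2 at 1.2.1.2]
2. cons(k(c, cons(cons(a, 0), c)), cons(k(c, cons(cons(a, 0), c)), 0))  →  cons(c, cons(k(c, cons(cons(a, 0), c)), 0))   [R2 at 1]
3. cons(c, cons(k(c, cons(cons(a, 0), c)), 0))  →  cons(c, cons(c, 0))   [R2 at 2.1]

cons(c, cons(c, 0))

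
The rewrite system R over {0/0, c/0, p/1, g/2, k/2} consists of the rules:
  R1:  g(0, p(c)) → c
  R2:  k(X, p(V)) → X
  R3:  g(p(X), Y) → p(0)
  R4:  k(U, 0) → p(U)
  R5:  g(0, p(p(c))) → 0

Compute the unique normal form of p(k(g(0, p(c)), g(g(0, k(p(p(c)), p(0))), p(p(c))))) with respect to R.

1. p(k(g(0, p(c)), g(g(0, k(p(p(c)), p(0))), p(p(c)))))  →  p(k(c, g(g(0, k(p(p(c)), p(0))), p(p(c)))))   [R1 at 1.1]
2. p(k(c, g(g(0, k(p(p(c)), p(0))), p(p(c)))))  →  p(k(c, g(g(0, p(p(c))), p(p(c)))))   [R2 at 1.2.1.2]
3. p(k(c, g(g(0, p(p(c))), p(p(c)))))  →  p(k(c, g(0, p(p(c)))))   [R5 at 1.2.1]
4. p(k(c, g(0, p(p(c)))))  →  p(k(c, 0))   [R5 at 1.2]
5. p(k(c, 0))  →  p(p(c))   [R4 at 1]

p(p(c))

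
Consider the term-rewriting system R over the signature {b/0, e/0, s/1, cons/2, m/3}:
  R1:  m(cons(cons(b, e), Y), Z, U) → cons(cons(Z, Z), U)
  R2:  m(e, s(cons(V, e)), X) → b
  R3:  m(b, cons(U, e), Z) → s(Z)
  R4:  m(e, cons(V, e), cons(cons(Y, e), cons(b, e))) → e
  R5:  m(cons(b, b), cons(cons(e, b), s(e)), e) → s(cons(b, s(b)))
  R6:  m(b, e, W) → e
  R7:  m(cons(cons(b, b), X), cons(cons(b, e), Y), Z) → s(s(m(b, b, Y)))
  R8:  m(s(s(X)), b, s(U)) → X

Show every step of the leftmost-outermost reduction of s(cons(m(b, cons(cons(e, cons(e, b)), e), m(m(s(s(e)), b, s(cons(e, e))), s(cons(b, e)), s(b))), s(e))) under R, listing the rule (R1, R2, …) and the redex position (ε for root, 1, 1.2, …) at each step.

1. s(cons(m(b, cons(cons(e, cons(e, b)), e), m(m(s(s(e)), b, s(cons(e, e))), s(cons(b, e)), s(b))), s(e)))  →  s(cons(s(m(m(s(s(e)), b, s(cons(e, e))), s(cons(b, e)), s(b))), s(e)))   [R3 at 1.1]
2. s(cons(s(m(m(s(s(e)), b, s(cons(e, e))), s(cons(b, e)), s(b))), s(e)))  →  s(cons(s(m(e, s(cons(b, e)), s(b))), s(e)))   [R8 at 1.1.1.1]
3. s(cons(s(m(e, s(cons(b, e)), s(b))), s(e)))  →  s(cons(s(b), s(e)))   [R2 at 1.1.1]

s(cons(s(b), s(e)))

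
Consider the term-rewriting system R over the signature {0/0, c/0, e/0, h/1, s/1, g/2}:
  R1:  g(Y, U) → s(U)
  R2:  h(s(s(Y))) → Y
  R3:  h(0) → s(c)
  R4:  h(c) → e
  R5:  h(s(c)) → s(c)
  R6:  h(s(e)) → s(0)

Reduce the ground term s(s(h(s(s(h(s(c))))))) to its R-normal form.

s(s(s(c)))

1. s(s(h(s(s(h(s(c)))))))  →  s(s(h(s(c))))   [R2 at 1.1]
2. s(s(h(s(c))))  →  s(s(s(c)))   [R5 at 1.1]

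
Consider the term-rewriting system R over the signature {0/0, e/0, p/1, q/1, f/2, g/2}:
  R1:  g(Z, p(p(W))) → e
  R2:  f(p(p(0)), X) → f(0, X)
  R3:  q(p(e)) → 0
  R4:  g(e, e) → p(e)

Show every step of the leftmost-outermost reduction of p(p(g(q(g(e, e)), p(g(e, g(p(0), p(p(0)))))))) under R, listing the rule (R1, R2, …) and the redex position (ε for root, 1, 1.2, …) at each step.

1. p(p(g(q(g(e, e)), p(g(e, g(p(0), p(p(0))))))))  →  p(p(g(q(p(e)), p(g(e, g(p(0), p(p(0))))))))   [R4 at 1.1.1.1]
2. p(p(g(q(p(e)), p(g(e, g(p(0), p(p(0))))))))  →  p(p(g(0, p(g(e, g(p(0), p(p(0))))))))   [R3 at 1.1.1]
3. p(p(g(0, p(g(e, g(p(0), p(p(0))))))))  →  p(p(g(0, p(g(e, e)))))   [R1 at 1.1.2.1.2]
4. p(p(g(0, p(g(e, e)))))  →  p(p(g(0, p(p(e)))))   [R4 at 1.1.2.1]
5. p(p(g(0, p(p(e)))))  →  p(p(e))   [R1 at 1.1]

p(p(e))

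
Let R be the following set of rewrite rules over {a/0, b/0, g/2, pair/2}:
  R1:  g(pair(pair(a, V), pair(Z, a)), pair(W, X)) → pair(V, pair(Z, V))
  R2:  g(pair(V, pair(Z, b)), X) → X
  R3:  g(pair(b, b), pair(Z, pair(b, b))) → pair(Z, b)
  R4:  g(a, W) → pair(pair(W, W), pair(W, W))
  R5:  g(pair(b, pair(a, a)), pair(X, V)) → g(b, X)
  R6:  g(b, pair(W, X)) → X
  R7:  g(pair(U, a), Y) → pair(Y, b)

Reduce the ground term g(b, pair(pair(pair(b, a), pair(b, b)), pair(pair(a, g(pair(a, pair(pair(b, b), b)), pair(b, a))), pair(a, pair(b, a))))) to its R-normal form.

pair(pair(a, pair(b, a)), pair(a, pair(b, a)))

1. g(b, pair(pair(pair(b, a), pair(b, b)), pair(pair(a, g(pair(a, pair(pair(b, b), b)), pair(b, a))), pair(a, pair(b, a)))))  →  pair(pair(a, g(pair(a, pair(pair(b, b), b)), pair(b, a))), pair(a, pair(b, a)))   [R6 at ε]
2. pair(pair(a, g(pair(a, pair(pair(b, b), b)), pair(b, a))), pair(a, pair(b, a)))  →  pair(pair(a, pair(b, a)), pair(a, pair(b, a)))   [R2 at 1.2]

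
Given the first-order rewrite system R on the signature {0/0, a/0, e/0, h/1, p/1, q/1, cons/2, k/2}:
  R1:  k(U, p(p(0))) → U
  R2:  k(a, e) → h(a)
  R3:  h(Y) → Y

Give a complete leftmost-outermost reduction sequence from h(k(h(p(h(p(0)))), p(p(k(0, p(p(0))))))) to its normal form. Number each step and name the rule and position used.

1. h(k(h(p(h(p(0)))), p(p(k(0, p(p(0)))))))  →  k(h(p(h(p(0)))), p(p(k(0, p(p(0))))))   [R3 at ε]
2. k(h(p(h(p(0)))), p(p(k(0, p(p(0))))))  →  k(p(h(p(0))), p(p(k(0, p(p(0))))))   [R3 at 1]
3. k(p(h(p(0))), p(p(k(0, p(p(0))))))  →  k(p(p(0)), p(p(k(0, p(p(0))))))   [R3 at 1.1]
4. k(p(p(0)), p(p(k(0, p(p(0))))))  →  k(p(p(0)), p(p(0)))   [R1 at 2.1.1]
5. k(p(p(0)), p(p(0)))  →  p(p(0))   [R1 at ε]

p(p(0))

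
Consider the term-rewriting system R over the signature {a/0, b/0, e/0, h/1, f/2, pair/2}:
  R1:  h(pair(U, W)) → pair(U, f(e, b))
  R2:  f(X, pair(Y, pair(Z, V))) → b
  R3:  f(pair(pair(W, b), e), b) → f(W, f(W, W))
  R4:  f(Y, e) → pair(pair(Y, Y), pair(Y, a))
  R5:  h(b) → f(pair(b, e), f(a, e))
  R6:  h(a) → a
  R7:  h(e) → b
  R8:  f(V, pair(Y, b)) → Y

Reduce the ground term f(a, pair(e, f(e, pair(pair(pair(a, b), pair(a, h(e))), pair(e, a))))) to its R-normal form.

1. f(a, pair(e, f(e, pair(pair(pair(a, b), pair(a, h(e))), pair(e, a)))))  →  f(a, pair(e, b))   [R2 at 2.2]
2. f(a, pair(e, b))  →  e   [R8 at ε]

e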